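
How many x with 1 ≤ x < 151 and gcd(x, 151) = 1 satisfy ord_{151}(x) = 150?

φ(151) = 151 − 1 = 150 = 2 · 3 · 5^2.
Since (Z/151Z)^× is cyclic of order 150, the number of elements of order d is φ(d) when d | 150 and 0 otherwise.
150 = 2 · 3 · 5^2 divides 150, and φ(150) = 40.

40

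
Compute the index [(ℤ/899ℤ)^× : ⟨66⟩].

Since 66 ∈ (Z/899Z)^×, its order divides φ(899) = φ(29·31) = (29−1)·(31−1) = 28·30 = 840 = 2^3 · 3 · 5 · 7.
Divisors of 840: 1, 2, 3, 4, 5, 6, 7, 8, 10, 12, 14, 15, 20, 21, 24, 28, 30, 35, 40, 42, 56, 60, 70, 84, 105, 120, 140, 168, 210, 280, 420, 840.
Check 66^d mod 899 for each divisor in increasing order:
66^1 ≡ 66 (mod 899)
66^2 ≡ 760 (mod 899)
66^3 ≡ 715 (mod 899)
66^4 ≡ 442 (mod 899)
66^5 ≡ 404 (mod 899)
66^6 ≡ 593 (mod 899)
66^7 ≡ 481 (mod 899)
66^8 ≡ 281 (mod 899)
66^10 ≡ 497 (mod 899)
66^12 ≡ 140 (mod 899)
66^14 ≡ 318 (mod 899)
66^15 ≡ 311 (mod 899)
66^20 ≡ 683 (mod 899)
66^21 ≡ 128 (mod 899)
66^24 ≡ 721 (mod 899)
66^28 ≡ 436 (mod 899)
66^30 ≡ 528 (mod 899)
66^35 ≡ 249 (mod 899)
66^40 ≡ 807 (mod 899)
66^42 ≡ 202 (mod 899)
66^56 ≡ 407 (mod 899)
66^60 ≡ 94 (mod 899)
66^70 ≡ 869 (mod 899)
66^84 ≡ 349 (mod 899)
66^105 ≡ 621 (mod 899)
66^120 ≡ 745 (mod 899)
66^140 ≡ 1 (mod 899) ✓
Thus |⟨66⟩| = ord(66) = 140.
[(Z/899Z)^× : ⟨66⟩] = 840/140 = 6.

6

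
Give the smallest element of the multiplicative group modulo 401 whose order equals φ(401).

3

φ(401) = 401 − 1 = 400 = 2^4 · 5^2.
g is a primitive root iff g^(400/q) ≢ 1 (mod 401) for each prime q ∈ {2, 5}.
g = 2: 2^200 ≡ 1 — hits 1, so not a primitive root.
g = 3: 3^200 ≡ 400; 3^80 ≡ 72 — none is 1, so 3 is a primitive root.
Hence the least primitive root of 401 is 3.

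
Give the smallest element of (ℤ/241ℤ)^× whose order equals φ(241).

7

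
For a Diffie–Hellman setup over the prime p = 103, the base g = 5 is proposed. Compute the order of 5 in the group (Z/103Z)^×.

ord(5) | φ(103) = 103 − 1 = 102 = 2 · 3 · 17.
Divisors of 102: 1, 2, 3, 6, 17, 34, 51, 102.
Compute 5^d (mod 103) for the divisors d until we hit 1:
5^1 ≡ 5 (mod 103)
5^2 ≡ 25 (mod 103)
5^3 ≡ 22 (mod 103)
5^6 ≡ 72 (mod 103)
5^17 ≡ 57 (mod 103)
5^34 ≡ 56 (mod 103)
5^51 ≡ 102 (mod 103)
5^102 ≡ 1 (mod 103) ✓
Therefore the multiplicative order of 5 modulo 103 is 102.

102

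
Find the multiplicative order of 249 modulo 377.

12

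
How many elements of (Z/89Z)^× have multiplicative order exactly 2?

1

φ(89) = 89 − 1 = 88 = 2^3 · 11.
(Z/89Z)^× is cyclic (|G| = 88); a cyclic group of order m has exactly φ(d) elements of each order d | m, and none otherwise.
2 | 88, and φ(2) = 2 − 1 = 1.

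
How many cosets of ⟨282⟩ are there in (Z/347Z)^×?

The order of 282 must divide φ(347) = 347 − 1 = 346 = 2 · 173.
Divisors of 346: 1, 2, 173, 346.
Test each divisor d:
282^1 ≡ 282 (mod 347)
282^2 ≡ 61 (mod 347)
282^173 ≡ 1 (mod 347) ✓
Thus |⟨282⟩| = ord(282) = 173.
The index is φ(347) / ord(282) = 346 / 173 = 2.

2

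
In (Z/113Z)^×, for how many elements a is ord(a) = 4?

2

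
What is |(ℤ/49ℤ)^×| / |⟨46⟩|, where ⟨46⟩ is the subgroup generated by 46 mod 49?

The order of 46 must divide φ(49) = φ(7^2) = 7·(7−1) = 42 = 2 · 3 · 7.
Divisors of 42: 1, 2, 3, 6, 7, 14, 21, 42.
Evaluate successive powers at the divisors of 42:
46^1 ≡ 46
46^2 ≡ 9
46^3 ≡ 22
46^6 ≡ 43
46^7 ≡ 18
46^14 ≡ 30
46^21 ≡ 1
Thus |⟨46⟩| = ord(46) = 21.
[(Z/49Z)^× : ⟨46⟩] = 42/21 = 2.

2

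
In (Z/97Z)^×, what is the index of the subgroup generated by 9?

ord(9) | φ(97) = 97 − 1 = 96 = 2^5 · 3.
Divisors of 96: 1, 2, 3, 4, 6, 8, 12, 16, 24, 32, 48, 96.
Compute 9^d (mod 97) for the divisors d until we hit 1:
9^1 ≡ 9 (mod 97)
9^2 ≡ 81 (mod 97)
9^3 ≡ 50 (mod 97)
9^4 ≡ 62 (mod 97)
9^6 ≡ 75 (mod 97)
9^8 ≡ 61 (mod 97)
9^12 ≡ 96 (mod 97)
9^16 ≡ 35 (mod 97)
9^24 ≡ 1 (mod 97) ✓
So ord_97(9) = 24, hence |⟨9⟩| = 24.
The index is φ(97) / ord(9) = 96 / 24 = 4.

4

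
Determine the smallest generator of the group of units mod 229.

φ(229) = 229 − 1 = 228 = 2^2 · 3 · 19.
g is a primitive root iff g^(228/q) ≢ 1 (mod 229) for each prime q ∈ {2, 3, 19}.
g = 2: 2^114 ≡ 228; 2^76 ≡ 1 — hits 1, so not a primitive root.
g = 3: 3^114 ≡ 1 — hits 1, so not a primitive root.
g = 4: 4^114 ≡ 1 — hits 1, so not a primitive root.
g = 5: 5^114 ≡ 1 — hits 1, so not a primitive root.
g = 6: 6^114 ≡ 228; 6^76 ≡ 134; 6^12 ≡ 165 — none is 1, so 6 is a primitive root.
So 6 is the smallest generator of (Z/229Z)^×.

6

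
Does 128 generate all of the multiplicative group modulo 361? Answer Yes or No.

Yes

φ(361) = φ(19^2) = 19·(19−1) = 342 = 2 · 3^2 · 19.
128 is a primitive root mod 361 iff 128^(φ(361)/q) ≢ 1 for every prime q | φ(361), i.e. q ∈ {2, 3, 19}.
128^171 ≡ 360 (mod 361)  [q = 2: ≢ 1 ✓]
128^114 ≡ 292 (mod 361)  [q = 3: ≢ 1 ✓]
128^18 ≡ 39 (mod 361)  [q = 19: ≢ 1 ✓]
None equal 1, so ord_361(128) = 342: 128 is a primitive root.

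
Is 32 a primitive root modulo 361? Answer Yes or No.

Yes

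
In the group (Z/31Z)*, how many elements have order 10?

4

φ(31) = 31 − 1 = 30 = 2 · 3 · 5.
(Z/31Z)^× is cyclic (|G| = 30); a cyclic group of order m has exactly φ(d) elements of each order d | m, and none otherwise.
10 = 2 · 5 divides 30, and φ(10) = 4.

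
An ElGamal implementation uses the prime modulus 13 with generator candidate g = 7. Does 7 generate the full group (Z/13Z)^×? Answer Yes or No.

φ(13) = 13 − 1 = 12 = 2^2 · 3.
An element g generates (Z/13Z)^× iff g^(12/q) ≢ 1 (mod 13) for each prime q ∈ {2, 3}.
7^6 ≡ 12 (mod 13)  [q = 2: ≢ 1 ✓]
7^4 ≡ 9 (mod 13)  [q = 3: ≢ 1 ✓]
None equal 1, so ord_13(7) = 12: 7 is a primitive root.

Yes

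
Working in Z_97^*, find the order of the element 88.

24

By Lagrange's theorem, ord_97(88) divides φ(97) = 97 − 1 = 96 = 2^5 · 3.
Divisors of 96: 1, 2, 3, 4, 6, 8, 12, 16, 24, 32, 48, 96.
Compute 88^d (mod 97) for the divisors d until we hit 1:
88^1 ≡ 88
88^2 ≡ 81
88^3 ≡ 47
88^4 ≡ 62
88^6 ≡ 75
88^8 ≡ 61
88^12 ≡ 96
88^16 ≡ 35
88^24 ≡ 1
Therefore the multiplicative order of 88 modulo 97 is 24.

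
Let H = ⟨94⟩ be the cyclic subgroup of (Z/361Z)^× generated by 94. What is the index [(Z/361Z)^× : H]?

9

Since 94 ∈ (Z/361Z)^×, its order divides φ(361) = φ(19^2) = 19·(19−1) = 342 = 2 · 3^2 · 19.
Divisors of 342: 1, 2, 3, 6, 9, 18, 19, 38, 57, 114, 171, 342.
Evaluate successive powers at the divisors of 342:
94^1 ≡ 94 (mod 361)
94^2 ≡ 172 (mod 361)
94^3 ≡ 284 (mod 361)
94^6 ≡ 153 (mod 361)
94^9 ≡ 132 (mod 361)
94^18 ≡ 96 (mod 361)
94^19 ≡ 360 (mod 361)
94^38 ≡ 1 (mod 361) ✓
So ord_361(94) = 38, hence |⟨94⟩| = 38.
Index = |(Z/361Z)^×| / |⟨94⟩| = 342 / 38 = 9.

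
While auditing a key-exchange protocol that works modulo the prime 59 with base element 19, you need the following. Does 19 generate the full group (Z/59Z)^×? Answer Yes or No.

φ(59) = 59 − 1 = 58 = 2 · 29.
It suffices to check that the order of 19 is not a proper divisor of 58: compute 19^(58/q) for q ∈ {2, 29}.
19^29 ≡ 1 (mod 59)  [q = 2: ≡ 1 ✗]
19^2 ≡ 7 (mod 59)  [q = 29: ≢ 1 ✓]
Since 19^29 ≡ 1, the order of 19 divides 29 < 58, so 19 is not a primitive root.

No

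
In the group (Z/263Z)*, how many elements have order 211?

0

φ(263) = 263 − 1 = 262 = 2 · 131.
(Z/263Z)^× is cyclic (|G| = 262); a cyclic group of order m has exactly φ(d) elements of each order d | m, and none otherwise.
211 does not divide 262, so no element of (Z/263Z)^× has order 211.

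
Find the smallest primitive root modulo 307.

φ(307) = 307 − 1 = 306 = 2 · 3^2 · 17.
Test candidates g = 2, 3, … against the prime factors q ∈ {2, 3, 17} of φ(307): g is a generator iff g^(306/q) ≢ 1 for every such q.
g = 2: 2^153 ≡ 306; 2^102 ≡ 1 — hits 1, so not a primitive root.
g = 3: 3^153 ≡ 306; 3^102 ≡ 1 — hits 1, so not a primitive root.
g = 4: 4^153 ≡ 1 — hits 1, so not a primitive root.
g = 5: 5^153 ≡ 306; 5^102 ≡ 289; 5^18 ≡ 81 — none is 1, so 5 is a primitive root.
The smallest primitive root modulo 307 is 5.

5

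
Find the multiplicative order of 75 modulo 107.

53

Since 75 ∈ (Z/107Z)^×, its order divides φ(107) = 107 − 1 = 106 = 2 · 53.
Divisors of 106: 1, 2, 53, 106.
Evaluate successive powers at the divisors of 106:
75^1 ≡ 75 (mod 107)
75^2 ≡ 61 (mod 107)
75^53 ≡ 1 (mod 107) ✓
So ord_107(75) = 53.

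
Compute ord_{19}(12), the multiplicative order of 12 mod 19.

6

ord(12) | φ(19) = 19 − 1 = 18 = 2 · 3^2.
Divisors of 18: 1, 2, 3, 6, 9, 18.
Test each divisor d:
12^1 ≡ 12 (mod 19)
12^2 ≡ 11 (mod 19)
12^3 ≡ 18 (mod 19)
12^6 ≡ 1 (mod 19) ✓
The smallest such exponent is 6, so the order of 12 is 6.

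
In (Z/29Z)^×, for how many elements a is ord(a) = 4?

φ(29) = 29 − 1 = 28 = 2^2 · 7.
In a cyclic group of order 28, there are φ(d) elements of order d for each divisor d of 28, and zero for non-divisors.
4 = 2^2 divides 28, and φ(4) = 2.

2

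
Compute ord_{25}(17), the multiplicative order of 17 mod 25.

Since 17 ∈ (Z/25Z)^×, its order divides φ(25) = φ(5^2) = 5·(5−1) = 20 = 2^2 · 5.
Divisors of 20: 1, 2, 4, 5, 10, 20.
Test each divisor d:
17^1 ≡ 17
17^2 ≡ 14
17^4 ≡ 21
17^5 ≡ 7
17^10 ≡ 24
17^20 ≡ 1
The smallest such exponent is 20, so the order of 17 is 20.

20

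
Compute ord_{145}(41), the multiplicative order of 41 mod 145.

ord(41) | φ(145) = φ(5·29) = (5−1)·(29−1) = 4·28 = 112 = 2^4 · 7.
Divisors of 112: 1, 2, 4, 7, 8, 14, 16, 28, 56, 112.
Test each divisor d:
41^1 ≡ 41
41^2 ≡ 86
41^4 ≡ 1
Hence ord(41) = 4.

4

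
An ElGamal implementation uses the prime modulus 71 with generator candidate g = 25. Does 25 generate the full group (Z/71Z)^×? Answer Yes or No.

φ(71) = 71 − 1 = 70 = 2 · 5 · 7.
It suffices to check that the order of 25 is not a proper divisor of 70: compute 25^(70/q) for q ∈ {2, 5, 7}.
25^35 ≡ 1 (mod 71)  [q = 2: ≡ 1 ✗]
25^14 ≡ 54 (mod 71)  [q = 5: ≢ 1 ✓]
25^10 ≡ 1 (mod 71)  [q = 7: ≡ 1 ✗]
The check at q = 2 fails, so 25 generates a proper subgroup.

No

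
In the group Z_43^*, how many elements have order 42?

12

φ(43) = 43 − 1 = 42 = 2 · 3 · 7.
In a cyclic group of order 42, there are φ(d) elements of order d for each divisor d of 42, and zero for non-divisors.
42 = 2 · 3 · 7 divides 42, and φ(42) = 12.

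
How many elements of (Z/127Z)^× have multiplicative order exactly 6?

2

φ(127) = 127 − 1 = 126 = 2 · 3^2 · 7.
(Z/127Z)^× is cyclic (|G| = 126); a cyclic group of order m has exactly φ(d) elements of each order d | m, and none otherwise.
6 = 2 · 3 divides 126, and φ(6) = 2.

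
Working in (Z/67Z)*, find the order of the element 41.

66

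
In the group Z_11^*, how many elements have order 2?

φ(11) = 11 − 1 = 10 = 2 · 5.
(Z/11Z)^× is cyclic (|G| = 10); a cyclic group of order m has exactly φ(d) elements of each order d | m, and none otherwise.
2 | 10, and φ(2) = 2 − 1 = 1.

1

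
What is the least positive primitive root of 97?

φ(97) = 97 − 1 = 96 = 2^5 · 3.
g is a primitive root iff g^(96/q) ≢ 1 (mod 97) for each prime q ∈ {2, 3}.
g = 2: 2^48 ≡ 1 — hits 1, so not a primitive root.
g = 3: 3^48 ≡ 1 — hits 1, so not a primitive root.
g = 4: 4^48 ≡ 1 — hits 1, so not a primitive root.
g = 5: 5^48 ≡ 96; 5^32 ≡ 35 — none is 1, so 5 is a primitive root.
So 5 is the smallest generator of (Z/97Z)^×.

5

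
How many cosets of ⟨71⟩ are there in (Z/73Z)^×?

4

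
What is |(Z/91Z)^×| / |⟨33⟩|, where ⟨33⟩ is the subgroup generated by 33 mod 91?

6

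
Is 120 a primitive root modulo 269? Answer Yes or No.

No

φ(269) = 269 − 1 = 268 = 2^2 · 67.
It suffices to check that the order of 120 is not a proper divisor of 268: compute 120^(268/q) for q ∈ {2, 67}.
120^134 ≡ 1 (mod 269)  [q = 2: ≡ 1 ✗]
120^4 ≡ 5 (mod 269)  [q = 67: ≢ 1 ✓]
The check at q = 2 fails, so 120 generates a proper subgroup.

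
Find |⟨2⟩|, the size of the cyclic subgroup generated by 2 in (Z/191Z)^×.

95

By Lagrange's theorem, ord_191(2) divides φ(191) = 191 − 1 = 190 = 2 · 5 · 19.
Divisors of 190: 1, 2, 5, 10, 19, 38, 95, 190.
Test each divisor d:
2^1 ≡ 2
2^2 ≡ 4
2^5 ≡ 32
2^10 ≡ 69
2^19 ≡ 184
2^38 ≡ 49
2^95 ≡ 1
The smallest such exponent is 95, so the order of 2 is 95.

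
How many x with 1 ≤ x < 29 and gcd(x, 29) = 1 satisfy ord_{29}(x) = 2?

1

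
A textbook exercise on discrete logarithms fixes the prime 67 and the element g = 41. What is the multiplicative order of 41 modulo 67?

66

The order of 41 must divide φ(67) = 67 − 1 = 66 = 2 · 3 · 11.
Divisors of 66: 1, 2, 3, 6, 11, 22, 33, 66.
Compute 41^d (mod 67) for the divisors d until we hit 1:
41^1 ≡ 41 (mod 67)
41^2 ≡ 6 (mod 67)
41^3 ≡ 45 (mod 67)
41^6 ≡ 15 (mod 67)
41^11 ≡ 30 (mod 67)
41^22 ≡ 29 (mod 67)
41^33 ≡ 66 (mod 67)
41^66 ≡ 1 (mod 67) ✓
Hence ord(41) = 66.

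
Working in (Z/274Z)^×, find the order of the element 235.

68

By Lagrange's theorem, ord_274(235) divides φ(274) = φ(2)·φ(137) = 1·136 = 136 = 2^3 · 17.
Divisors of 136: 1, 2, 4, 8, 17, 34, 68, 136.
Check 235^d mod 274 for each divisor in increasing order:
235^1 ≡ 235 (mod 274)
235^2 ≡ 151 (mod 274)
235^4 ≡ 59 (mod 274)
235^8 ≡ 193 (mod 274)
235^17 ≡ 37 (mod 274)
235^34 ≡ 273 (mod 274)
235^68 ≡ 1 (mod 274) ✓
So ord_274(235) = 68.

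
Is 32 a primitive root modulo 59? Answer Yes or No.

φ(59) = 59 − 1 = 58 = 2 · 29.
Test 32^(58/q) mod 59 for each prime factor q of 58:
32^29 ≡ 58 (mod 59)  [q = 2: ≢ 1 ✓]
32^2 ≡ 21 (mod 59)  [q = 29: ≢ 1 ✓]
All checks pass, so 32 has order 58 and is a primitive root modulo 59.

Yes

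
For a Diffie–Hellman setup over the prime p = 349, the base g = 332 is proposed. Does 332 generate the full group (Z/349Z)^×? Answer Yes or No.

No

φ(349) = 349 − 1 = 348 = 2^2 · 3 · 29.
An element g generates (Z/349Z)^× iff g^(348/q) ≢ 1 (mod 349) for each prime q ∈ {2, 3, 29}.
332^174 ≡ 1 (mod 349)  [q = 2: ≡ 1 ✗]
332^116 ≡ 1 (mod 349)  [q = 3: ≡ 1 ✗]
332^12 ≡ 263 (mod 349)  [q = 29: ≢ 1 ✓]
Since 332^174 ≡ 1, the order of 332 divides 174 < 348, so 332 is not a primitive root.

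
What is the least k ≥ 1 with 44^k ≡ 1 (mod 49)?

21

By Lagrange's theorem, ord_49(44) divides φ(49) = φ(7^2) = 7·(7−1) = 42 = 2 · 3 · 7.
Divisors of 42: 1, 2, 3, 6, 7, 14, 21, 42.
Compute 44^d (mod 49) for the divisors d until we hit 1:
44^1 ≡ 44
44^2 ≡ 25
44^3 ≡ 22
44^6 ≡ 43
44^7 ≡ 30
44^14 ≡ 18
44^21 ≡ 1
Hence ord(44) = 21.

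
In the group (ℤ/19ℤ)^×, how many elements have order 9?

φ(19) = 19 − 1 = 18 = 2 · 3^2.
In a cyclic group of order 18, there are φ(d) elements of order d for each divisor d of 18, and zero for non-divisors.
9 = 3^2 divides 18, and φ(9) = 6.

6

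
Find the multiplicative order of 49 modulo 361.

By Lagrange's theorem, ord_361(49) divides φ(361) = φ(19^2) = 19·(19−1) = 342 = 2 · 3^2 · 19.
Divisors of 342: 1, 2, 3, 6, 9, 18, 19, 38, 57, 114, 171, 342.
Compute 49^d (mod 361) for the divisors d until we hit 1:
49^1 ≡ 49 (mod 361)
49^2 ≡ 235 (mod 361)
49^3 ≡ 324 (mod 361)
49^6 ≡ 286 (mod 361)
49^9 ≡ 248 (mod 361)
49^18 ≡ 134 (mod 361)
49^19 ≡ 68 (mod 361)
49^38 ≡ 292 (mod 361)
49^57 ≡ 1 (mod 361) ✓
Hence ord(49) = 57.

57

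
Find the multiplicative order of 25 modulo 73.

ord(25) | φ(73) = 73 − 1 = 72 = 2^3 · 3^2.
Divisors of 72: 1, 2, 3, 4, 6, 8, 9, 12, 18, 24, 36, 72.
Test each divisor d:
25^1 ≡ 25
25^2 ≡ 41
25^3 ≡ 3
25^4 ≡ 2
25^6 ≡ 9
25^8 ≡ 4
25^9 ≡ 27
25^12 ≡ 8
25^18 ≡ 72
25^24 ≡ 64
25^36 ≡ 1
The smallest such exponent is 36, so the order of 25 is 36.

36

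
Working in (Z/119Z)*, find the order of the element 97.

16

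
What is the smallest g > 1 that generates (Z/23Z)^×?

φ(23) = 23 − 1 = 22 = 2 · 11.
g is a primitive root iff g^(22/q) ≢ 1 (mod 23) for each prime q ∈ {2, 11}.
g = 2: 2^11 ≡ 1 — hits 1, so not a primitive root.
g = 3: 3^11 ≡ 1 — hits 1, so not a primitive root.
g = 4: 4^11 ≡ 1 — hits 1, so not a primitive root.
g = 5: 5^11 ≡ 22; 5^2 ≡ 2 — none is 1, so 5 is a primitive root.
The smallest primitive root modulo 23 is 5.

5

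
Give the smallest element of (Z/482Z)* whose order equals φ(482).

φ(482) = φ(2)·φ(241) = 1·240 = 240 = 2^4 · 3 · 5.
Test candidates g = 2, 3, … against the prime factors q ∈ {2, 3, 5} of φ(482): g is a generator iff g^(240/q) ≢ 1 for every such q.
g = 2: gcd(2, 482) = 2 > 1, not a unit — skip.
g = 3: 3^120 ≡ 1 — hits 1, so not a primitive root.
g = 4: gcd(4, 482) = 2 > 1, not a unit — skip.
g = 5: 5^120 ≡ 1 — hits 1, so not a primitive root.
g = 6: gcd(6, 482) = 2 > 1, not a unit — skip.
g = 7: 7^120 ≡ 481; 7^80 ≡ 15; 7^48 ≡ 91 — none is 1, so 7 is a primitive root.
The smallest primitive root modulo 482 is 7.

7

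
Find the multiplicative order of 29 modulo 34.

16

By Lagrange's theorem, ord_34(29) divides φ(34) = φ(2)·φ(17) = 1·16 = 16 = 2^4.
Divisors of 16: 1, 2, 4, 8, 16.
Compute 29^d (mod 34) for the divisors d until we hit 1:
29^1 ≡ 29 (mod 34)
29^2 ≡ 25 (mod 34)
29^4 ≡ 13 (mod 34)
29^8 ≡ 33 (mod 34)
29^16 ≡ 1 (mod 34) ✓
So ord_34(29) = 16.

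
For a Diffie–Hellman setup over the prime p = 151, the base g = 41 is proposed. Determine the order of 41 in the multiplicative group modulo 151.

The order of 41 must divide φ(151) = 151 − 1 = 150 = 2 · 3 · 5^2.
Divisors of 150: 1, 2, 3, 5, 6, 10, 15, 25, 30, 50, 75, 150.
Compute 41^d (mod 151) for the divisors d until we hit 1:
41^1 ≡ 41 (mod 151)
41^2 ≡ 20 (mod 151)
41^3 ≡ 65 (mod 151)
41^5 ≡ 92 (mod 151)
41^6 ≡ 148 (mod 151)
41^10 ≡ 8 (mod 151)
41^15 ≡ 132 (mod 151)
41^25 ≡ 150 (mod 151)
41^30 ≡ 59 (mod 151)
41^50 ≡ 1 (mod 151) ✓
So ord_151(41) = 50.

50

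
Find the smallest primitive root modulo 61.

2

φ(61) = 61 − 1 = 60 = 2^2 · 3 · 5.
Test candidates g = 2, 3, … against the prime factors q ∈ {2, 3, 5} of φ(61): g is a generator iff g^(60/q) ≢ 1 for every such q.
g = 2: 2^30 ≡ 60; 2^20 ≡ 47; 2^12 ≡ 9 — none is 1, so 2 is a primitive root.
So 2 is the smallest generator of (Z/61Z)^×.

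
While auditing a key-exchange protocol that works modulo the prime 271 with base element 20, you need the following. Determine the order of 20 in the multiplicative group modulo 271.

135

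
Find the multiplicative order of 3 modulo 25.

20

By Lagrange's theorem, ord_25(3) divides φ(25) = φ(5^2) = 5·(5−1) = 20 = 2^2 · 5.
Divisors of 20: 1, 2, 4, 5, 10, 20.
Test each divisor d:
3^1 ≡ 3 (mod 25)
3^2 ≡ 9 (mod 25)
3^4 ≡ 6 (mod 25)
3^5 ≡ 18 (mod 25)
3^10 ≡ 24 (mod 25)
3^20 ≡ 1 (mod 25) ✓
The smallest such exponent is 20, so the order of 3 is 20.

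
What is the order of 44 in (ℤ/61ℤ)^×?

60

Since 44 ∈ (Z/61Z)^×, its order divides φ(61) = 61 − 1 = 60 = 2^2 · 3 · 5.
Divisors of 60: 1, 2, 3, 4, 5, 6, 10, 12, 15, 20, 30, 60.
Check 44^d mod 61 for each divisor in increasing order:
44^1 ≡ 44
44^2 ≡ 45
44^3 ≡ 28
44^4 ≡ 12
44^5 ≡ 40
44^6 ≡ 52
44^10 ≡ 14
44^12 ≡ 20
44^15 ≡ 11
44^20 ≡ 13
44^30 ≡ 60
44^60 ≡ 1
The smallest such exponent is 60, so the order of 44 is 60.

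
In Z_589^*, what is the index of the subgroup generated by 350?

By Lagrange's theorem, ord_589(350) divides φ(589) = φ(19·31) = (19−1)·(31−1) = 18·30 = 540 = 2^2 · 3^3 · 5.
Divisors of 540: 1, 2, 3, 4, 5, 6, 9, 10, 12, 15, 18, 20, 27, 30, 36, 45, 54, 60, 90, 108, 135, 180, 270, 540.
Evaluate successive powers at the divisors of 540:
350^1 ≡ 350
350^2 ≡ 577
350^3 ≡ 512
350^4 ≡ 144
350^5 ≡ 335
350^6 ≡ 39
350^9 ≡ 531
350^10 ≡ 315
350^12 ≡ 343
350^15 ≡ 94
350^18 ≡ 419
350^20 ≡ 273
350^27 ≡ 436
350^30 ≡ 1
Thus |⟨350⟩| = ord(350) = 30.
The index is φ(589) / ord(350) = 540 / 30 = 18.

18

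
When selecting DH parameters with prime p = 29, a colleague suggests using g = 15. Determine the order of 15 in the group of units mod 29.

28

By Lagrange's theorem, ord_29(15) divides φ(29) = 29 − 1 = 28 = 2^2 · 7.
Divisors of 28: 1, 2, 4, 7, 14, 28.
Compute 15^d (mod 29) for the divisors d until we hit 1:
15^1 ≡ 15 (mod 29)
15^2 ≡ 22 (mod 29)
15^4 ≡ 20 (mod 29)
15^7 ≡ 17 (mod 29)
15^14 ≡ 28 (mod 29)
15^28 ≡ 1 (mod 29) ✓
Therefore the multiplicative order of 15 modulo 29 is 28.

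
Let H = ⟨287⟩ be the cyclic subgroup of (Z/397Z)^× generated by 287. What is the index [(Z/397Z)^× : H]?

The order of 287 must divide φ(397) = 397 − 1 = 396 = 2^2 · 3^2 · 11.
Divisors of 396: 1, 2, 3, 4, 6, 9, 11, 12, 18, 22, 33, 36, 44, 66, 99, 132, 198, 396.
Check 287^d mod 397 for each divisor in increasing order:
287^1 ≡ 287 (mod 397)
287^2 ≡ 190 (mod 397)
287^3 ≡ 141 (mod 397)
287^4 ≡ 370 (mod 397)
287^6 ≡ 31 (mod 397)
287^9 ≡ 4 (mod 397)
287^11 ≡ 363 (mod 397)
287^12 ≡ 167 (mod 397)
287^18 ≡ 16 (mod 397)
287^22 ≡ 362 (mod 397)
287^33 ≡ 396 (mod 397)
287^36 ≡ 256 (mod 397)
287^44 ≡ 34 (mod 397)
287^66 ≡ 1 (mod 397) ✓
Thus |⟨287⟩| = ord(287) = 66.
Index = |(Z/397Z)^×| / |⟨287⟩| = 396 / 66 = 6.

6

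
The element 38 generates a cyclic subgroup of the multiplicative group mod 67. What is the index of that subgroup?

ord(38) | φ(67) = 67 − 1 = 66 = 2 · 3 · 11.
Divisors of 66: 1, 2, 3, 6, 11, 22, 33, 66.
Compute 38^d (mod 67) for the divisors d until we hit 1:
38^1 ≡ 38
38^2 ≡ 37
38^3 ≡ 66
38^6 ≡ 1
The order of 38 is 6, so the subgroup it generates has 6 elements.
The index is φ(67) / ord(38) = 66 / 6 = 11.

11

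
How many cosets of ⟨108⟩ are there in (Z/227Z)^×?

2

Since 108 ∈ (Z/227Z)^×, its order divides φ(227) = 227 − 1 = 226 = 2 · 113.
Divisors of 226: 1, 2, 113, 226.
Check 108^d mod 227 for each divisor in increasing order:
108^1 ≡ 108
108^2 ≡ 87
108^113 ≡ 1
The order of 108 is 113, so the subgroup it generates has 113 elements.
The index is φ(227) / ord(108) = 226 / 113 = 2.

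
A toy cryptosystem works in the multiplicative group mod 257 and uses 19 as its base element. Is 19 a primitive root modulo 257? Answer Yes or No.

Yes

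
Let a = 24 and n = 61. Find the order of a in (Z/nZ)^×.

ord(24) | φ(61) = 61 − 1 = 60 = 2^2 · 3 · 5.
Divisors of 60: 1, 2, 3, 4, 5, 6, 10, 12, 15, 20, 30, 60.
Check 24^d mod 61 for each divisor in increasing order:
24^1 ≡ 24 (mod 61)
24^2 ≡ 27 (mod 61)
24^3 ≡ 38 (mod 61)
24^4 ≡ 58 (mod 61)
24^5 ≡ 50 (mod 61)
24^6 ≡ 41 (mod 61)
24^10 ≡ 60 (mod 61)
24^12 ≡ 34 (mod 61)
24^15 ≡ 11 (mod 61)
24^20 ≡ 1 (mod 61) ✓
Hence ord(24) = 20.

20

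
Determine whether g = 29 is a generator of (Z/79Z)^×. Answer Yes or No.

φ(79) = 79 − 1 = 78 = 2 · 3 · 13.
29 is a primitive root mod 79 iff 29^(φ(79)/q) ≢ 1 for every prime q | φ(79), i.e. q ∈ {2, 3, 13}.
29^39 ≡ 78 (mod 79)  [q = 2: ≢ 1 ✓]
29^26 ≡ 55 (mod 79)  [q = 3: ≢ 1 ✓]
29^6 ≡ 10 (mod 79)  [q = 13: ≢ 1 ✓]
Every test exponent gives a nontrivial residue, hence 29 generates the full group.

Yes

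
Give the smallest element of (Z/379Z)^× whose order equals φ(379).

2

φ(379) = 379 − 1 = 378 = 2 · 3^3 · 7.
g is a primitive root iff g^(378/q) ≢ 1 (mod 379) for each prime q ∈ {2, 3, 7}.
g = 2: 2^189 ≡ 378; 2^126 ≡ 327; 2^54 ≡ 125 — none is 1, so 2 is a primitive root.
Hence the least primitive root of 379 is 2.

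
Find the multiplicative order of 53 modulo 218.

108

ord(53) | φ(218) = φ(2)·φ(109) = 1·108 = 108 = 2^2 · 3^3.
Divisors of 108: 1, 2, 3, 4, 6, 9, 12, 18, 27, 36, 54, 108.
Test each divisor d:
53^1 ≡ 53 (mod 218)
53^2 ≡ 193 (mod 218)
53^3 ≡ 201 (mod 218)
53^4 ≡ 189 (mod 218)
53^6 ≡ 71 (mod 218)
53^9 ≡ 101 (mod 218)
53^12 ≡ 27 (mod 218)
53^18 ≡ 173 (mod 218)
53^27 ≡ 33 (mod 218)
53^36 ≡ 63 (mod 218)
53^54 ≡ 217 (mod 218)
53^108 ≡ 1 (mod 218) ✓
The smallest such exponent is 108, so the order of 53 is 108.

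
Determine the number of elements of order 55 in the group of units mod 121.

40

φ(121) = φ(11^2) = 11·(11−1) = 110 = 2 · 5 · 11.
(Z/121Z)^× is cyclic (|G| = 110); a cyclic group of order m has exactly φ(d) elements of each order d | m, and none otherwise.
55 = 5 · 11 divides 110, and φ(55) = 40.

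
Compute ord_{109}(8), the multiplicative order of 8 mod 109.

The order of 8 must divide φ(109) = 109 − 1 = 108 = 2^2 · 3^3.
Divisors of 108: 1, 2, 3, 4, 6, 9, 12, 18, 27, 36, 54, 108.
Test each divisor d:
8^1 ≡ 8 (mod 109)
8^2 ≡ 64 (mod 109)
8^3 ≡ 76 (mod 109)
8^4 ≡ 63 (mod 109)
8^6 ≡ 108 (mod 109)
8^9 ≡ 33 (mod 109)
8^12 ≡ 1 (mod 109) ✓
So ord_109(8) = 12.

12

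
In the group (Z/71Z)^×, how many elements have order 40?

0

φ(71) = 71 − 1 = 70 = 2 · 5 · 7.
Since (Z/71Z)^× is cyclic of order 70, the number of elements of order d is φ(d) when d | 70 and 0 otherwise.
40 does not divide 70, so no element of (Z/71Z)^× has order 40.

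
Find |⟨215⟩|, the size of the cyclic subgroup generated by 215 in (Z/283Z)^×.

By Lagrange's theorem, ord_283(215) divides φ(283) = 283 − 1 = 282 = 2 · 3 · 47.
Divisors of 282: 1, 2, 3, 6, 47, 94, 141, 282.
Evaluate successive powers at the divisors of 282:
215^1 ≡ 215 (mod 283)
215^2 ≡ 96 (mod 283)
215^3 ≡ 264 (mod 283)
215^6 ≡ 78 (mod 283)
215^47 ≡ 238 (mod 283)
215^94 ≡ 44 (mod 283)
215^141 ≡ 1 (mod 283) ✓
The smallest such exponent is 141, so the order of 215 is 141.

141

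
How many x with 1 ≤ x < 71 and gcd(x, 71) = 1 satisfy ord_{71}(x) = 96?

φ(71) = 71 − 1 = 70 = 2 · 5 · 7.
(Z/71Z)^× is cyclic (|G| = 70); a cyclic group of order m has exactly φ(d) elements of each order d | m, and none otherwise.
Since 96 ∤ 70, the count is 0.

0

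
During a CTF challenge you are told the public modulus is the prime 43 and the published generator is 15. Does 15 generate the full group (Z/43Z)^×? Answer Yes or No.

No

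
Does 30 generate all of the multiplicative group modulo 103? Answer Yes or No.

No

φ(103) = 103 − 1 = 102 = 2 · 3 · 17.
It suffices to check that the order of 30 is not a proper divisor of 102: compute 30^(102/q) for q ∈ {2, 3, 17}.
30^51 ≡ 1 (mod 103)  [q = 2: ≡ 1 ✗]
30^34 ≡ 1 (mod 103)  [q = 3: ≡ 1 ✗]
30^6 ≡ 93 (mod 103)  [q = 17: ≢ 1 ✓]
The check at q = 2 fails, so 30 generates a proper subgroup.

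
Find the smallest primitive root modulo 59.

2

φ(59) = 59 − 1 = 58 = 2 · 29.
g is a primitive root iff g^(58/q) ≢ 1 (mod 59) for each prime q ∈ {2, 29}.
g = 2: 2^29 ≡ 58; 2^2 ≡ 4 — none is 1, so 2 is a primitive root.
So 2 is the smallest generator of (Z/59Z)^×.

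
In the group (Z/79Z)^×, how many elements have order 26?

12

φ(79) = 79 − 1 = 78 = 2 · 3 · 13.
In a cyclic group of order 78, there are φ(d) elements of order d for each divisor d of 78, and zero for non-divisors.
26 = 2 · 13 divides 78, and φ(26) = 12.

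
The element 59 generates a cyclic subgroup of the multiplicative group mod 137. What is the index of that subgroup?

8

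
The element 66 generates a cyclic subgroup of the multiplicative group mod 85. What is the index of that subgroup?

8

The order of 66 must divide φ(85) = φ(5·17) = (5−1)·(17−1) = 4·16 = 64 = 2^6.
Divisors of 64: 1, 2, 4, 8, 16, 32, 64.
Evaluate successive powers at the divisors of 64:
66^1 ≡ 66 (mod 85)
66^2 ≡ 21 (mod 85)
66^4 ≡ 16 (mod 85)
66^8 ≡ 1 (mod 85) ✓
The order of 66 is 8, so the subgroup it generates has 8 elements.
The index is φ(85) / ord(66) = 64 / 8 = 8.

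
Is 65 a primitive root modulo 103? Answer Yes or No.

Yes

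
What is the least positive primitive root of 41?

6

φ(41) = 41 − 1 = 40 = 2^3 · 5.
Test candidates g = 2, 3, … against the prime factors q ∈ {2, 5} of φ(41): g is a generator iff g^(40/q) ≢ 1 for every such q.
g = 2: 2^20 ≡ 1 — hits 1, so not a primitive root.
g = 3: 3^20 ≡ 40; 3^8 ≡ 1 — hits 1, so not a primitive root.
g = 4: 4^20 ≡ 1 — hits 1, so not a primitive root.
g = 5: 5^20 ≡ 1 — hits 1, so not a primitive root.
g = 6: 6^20 ≡ 40; 6^8 ≡ 10 — none is 1, so 6 is a primitive root.
So 6 is the smallest generator of (Z/41Z)^×.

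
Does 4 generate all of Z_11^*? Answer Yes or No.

No

φ(11) = 11 − 1 = 10 = 2 · 5.
4 is a primitive root mod 11 iff 4^(φ(11)/q) ≢ 1 for every prime q | φ(11), i.e. q ∈ {2, 5}.
4^5 ≡ 1 (mod 11)  [q = 2: ≡ 1 ✗]
4^2 ≡ 5 (mod 11)  [q = 5: ≢ 1 ✓]
4^5 ≡ 1 shows ord(4) | 5, strictly less than φ(11); not a primitive root.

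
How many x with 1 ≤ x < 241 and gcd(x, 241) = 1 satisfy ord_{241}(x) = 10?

φ(241) = 241 − 1 = 240 = 2^4 · 3 · 5.
(Z/241Z)^× is cyclic (|G| = 240); a cyclic group of order m has exactly φ(d) elements of each order d | m, and none otherwise.
10 = 2 · 5 divides 240, and φ(10) = 4.

4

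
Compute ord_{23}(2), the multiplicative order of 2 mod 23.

11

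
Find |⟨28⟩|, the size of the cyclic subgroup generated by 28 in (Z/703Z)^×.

18

ord(28) | φ(703) = φ(19·37) = (19−1)·(37−1) = 18·36 = 648 = 2^3 · 3^4.
Divisors of 648: 1, 2, 3, 4, 6, 8, 9, 12, 18, 24, 27, 36, 54, 72, 81, 108, 162, 216, 324, 648.
Compute 28^d (mod 703) for the divisors d until we hit 1:
28^1 ≡ 28 (mod 703)
28^2 ≡ 81 (mod 703)
28^3 ≡ 159 (mod 703)
28^4 ≡ 234 (mod 703)
28^6 ≡ 676 (mod 703)
28^8 ≡ 625 (mod 703)
28^9 ≡ 628 (mod 703)
28^12 ≡ 26 (mod 703)
28^18 ≡ 1 (mod 703) ✓
So ord_703(28) = 18.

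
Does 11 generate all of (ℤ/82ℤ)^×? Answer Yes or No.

Yes

φ(82) = φ(2)·φ(41) = 1·40 = 40 = 2^3 · 5.
An element g generates (Z/82Z)^× iff g^(40/q) ≢ 1 (mod 82) for each prime q ∈ {2, 5}.
11^20 ≡ 81 (mod 82)  [q = 2: ≢ 1 ✓]
11^8 ≡ 57 (mod 82)  [q = 5: ≢ 1 ✓]
Every test exponent gives a nontrivial residue, hence 11 generates the full group.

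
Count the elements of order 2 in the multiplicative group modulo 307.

φ(307) = 307 − 1 = 306 = 2 · 3^2 · 17.
In a cyclic group of order 306, there are φ(d) elements of order d for each divisor d of 306, and zero for non-divisors.
2 | 306, and φ(2) = 2 − 1 = 1.

1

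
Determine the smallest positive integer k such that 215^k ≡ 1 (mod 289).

272

By Lagrange's theorem, ord_289(215) divides φ(289) = φ(17^2) = 17·(17−1) = 272 = 2^4 · 17.
Divisors of 272: 1, 2, 4, 8, 16, 17, 34, 68, 136, 272.
Check 215^d mod 289 for each divisor in increasing order:
215^1 ≡ 215
215^2 ≡ 274
215^4 ≡ 225
215^8 ≡ 50
215^16 ≡ 188
215^17 ≡ 249
215^34 ≡ 155
215^68 ≡ 38
215^136 ≡ 288
215^272 ≡ 1
Hence ord(215) = 272.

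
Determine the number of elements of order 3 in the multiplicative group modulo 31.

φ(31) = 31 − 1 = 30 = 2 · 3 · 5.
Since (Z/31Z)^× is cyclic of order 30, the number of elements of order d is φ(d) when d | 30 and 0 otherwise.
3 | 30, and φ(3) = 3 − 1 = 2.

2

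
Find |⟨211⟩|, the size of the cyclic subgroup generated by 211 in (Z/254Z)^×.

Since 211 ∈ (Z/254Z)^×, its order divides φ(254) = φ(2)·φ(127) = 1·126 = 126 = 2 · 3^2 · 7.
Divisors of 126: 1, 2, 3, 6, 7, 9, 14, 18, 21, 42, 63, 126.
Evaluate successive powers at the divisors of 126:
211^1 ≡ 211 (mod 254)
211^2 ≡ 71 (mod 254)
211^3 ≡ 249 (mod 254)
211^6 ≡ 25 (mod 254)
211^7 ≡ 195 (mod 254)
211^9 ≡ 129 (mod 254)
211^14 ≡ 179 (mod 254)
211^18 ≡ 131 (mod 254)
211^21 ≡ 107 (mod 254)
211^42 ≡ 19 (mod 254)
211^63 ≡ 1 (mod 254) ✓
Hence ord(211) = 63.

63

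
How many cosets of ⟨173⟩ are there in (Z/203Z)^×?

28

ord(173) | φ(203) = φ(7·29) = (7−1)·(29−1) = 6·28 = 168 = 2^3 · 3 · 7.
Divisors of 168: 1, 2, 3, 4, 6, 7, 8, 12, 14, 21, 24, 28, 42, 56, 84, 168.
Test each divisor d:
173^1 ≡ 173 (mod 203)
173^2 ≡ 88 (mod 203)
173^3 ≡ 202 (mod 203)
173^4 ≡ 30 (mod 203)
173^6 ≡ 1 (mod 203) ✓
Thus |⟨173⟩| = ord(173) = 6.
[(Z/203Z)^× : ⟨173⟩] = 168/6 = 28.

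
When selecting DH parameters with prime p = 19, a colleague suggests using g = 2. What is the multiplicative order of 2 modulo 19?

18

The order of 2 must divide φ(19) = 19 − 1 = 18 = 2 · 3^2.
Divisors of 18: 1, 2, 3, 6, 9, 18.
Test each divisor d:
2^1 ≡ 2 (mod 19)
2^2 ≡ 4 (mod 19)
2^3 ≡ 8 (mod 19)
2^6 ≡ 7 (mod 19)
2^9 ≡ 18 (mod 19)
2^18 ≡ 1 (mod 19) ✓
So ord_19(2) = 18.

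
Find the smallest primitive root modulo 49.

3

φ(49) = φ(7^2) = 7·(7−1) = 42 = 2 · 3 · 7.
g is a primitive root iff g^(42/q) ≢ 1 (mod 49) for each prime q ∈ {2, 3, 7}.
g = 2: 2^21 ≡ 1 — hits 1, so not a primitive root.
g = 3: 3^21 ≡ 48; 3^14 ≡ 30; 3^6 ≡ 43 — none is 1, so 3 is a primitive root.
Hence the least primitive root of 49 is 3.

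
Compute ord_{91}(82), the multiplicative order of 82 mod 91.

6

ord(82) | φ(91) = φ(7·13) = (7−1)·(13−1) = 6·12 = 72 = 2^3 · 3^2.
Divisors of 72: 1, 2, 3, 4, 6, 8, 9, 12, 18, 24, 36, 72.
Compute 82^d (mod 91) for the divisors d until we hit 1:
82^1 ≡ 82 (mod 91)
82^2 ≡ 81 (mod 91)
82^3 ≡ 90 (mod 91)
82^4 ≡ 9 (mod 91)
82^6 ≡ 1 (mod 91) ✓
Therefore the multiplicative order of 82 modulo 91 is 6.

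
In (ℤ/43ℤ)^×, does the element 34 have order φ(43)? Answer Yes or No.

Yes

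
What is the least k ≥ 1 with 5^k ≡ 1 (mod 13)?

Since 5 ∈ (Z/13Z)^×, its order divides φ(13) = 13 − 1 = 12 = 2^2 · 3.
Divisors of 12: 1, 2, 3, 4, 6, 12.
Test each divisor d:
5^1 ≡ 5 (mod 13)
5^2 ≡ 12 (mod 13)
5^3 ≡ 8 (mod 13)
5^4 ≡ 1 (mod 13) ✓
The smallest such exponent is 4, so the order of 5 is 4.

4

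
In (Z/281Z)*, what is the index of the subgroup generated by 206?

1

ord(206) | φ(281) = 281 − 1 = 280 = 2^3 · 5 · 7.
Divisors of 280: 1, 2, 4, 5, 7, 8, 10, 14, 20, 28, 35, 40, 56, 70, 140, 280.
Check 206^d mod 281 for each divisor in increasing order:
206^1 ≡ 206 (mod 281)
206^2 ≡ 5 (mod 281)
206^4 ≡ 25 (mod 281)
206^5 ≡ 92 (mod 281)
206^7 ≡ 179 (mod 281)
206^8 ≡ 63 (mod 281)
206^10 ≡ 34 (mod 281)
206^14 ≡ 7 (mod 281)
206^20 ≡ 32 (mod 281)
206^28 ≡ 49 (mod 281)
206^35 ≡ 60 (mod 281)
206^40 ≡ 181 (mod 281)
206^56 ≡ 153 (mod 281)
206^70 ≡ 228 (mod 281)
206^140 ≡ 280 (mod 281)
206^280 ≡ 1 (mod 281) ✓
Thus |⟨206⟩| = ord(206) = 280.
[(Z/281Z)^× : ⟨206⟩] = 280/280 = 1.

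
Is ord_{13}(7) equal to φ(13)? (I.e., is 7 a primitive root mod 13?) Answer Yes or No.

φ(13) = 13 − 1 = 12 = 2^2 · 3.
7 is a primitive root mod 13 iff 7^(φ(13)/q) ≢ 1 for every prime q | φ(13), i.e. q ∈ {2, 3}.
7^6 ≡ 12 (mod 13)  [q = 2: ≢ 1 ✓]
7^4 ≡ 9 (mod 13)  [q = 3: ≢ 1 ✓]
Every test exponent gives a nontrivial residue, hence 7 generates the full group.

Yes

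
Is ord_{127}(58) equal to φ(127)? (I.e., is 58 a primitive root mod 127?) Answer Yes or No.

Yes

φ(127) = 127 − 1 = 126 = 2 · 3^2 · 7.
Test 58^(126/q) mod 127 for each prime factor q of 126:
58^63 ≡ 126 (mod 127)  [q = 2: ≢ 1 ✓]
58^42 ≡ 19 (mod 127)  [q = 3: ≢ 1 ✓]
58^18 ≡ 64 (mod 127)  [q = 7: ≢ 1 ✓]
Every test exponent gives a nontrivial residue, hence 58 generates the full group.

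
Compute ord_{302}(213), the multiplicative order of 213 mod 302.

75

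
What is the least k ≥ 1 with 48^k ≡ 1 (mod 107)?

53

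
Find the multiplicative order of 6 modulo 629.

ord(6) | φ(629) = φ(17·37) = (17−1)·(37−1) = 16·36 = 576 = 2^6 · 3^2.
Divisors of 576: 1, 2, 3, 4, 6, 8, 9, 12, 16, 18, 24, 32, 36, 48, 64, 72, 96, 144, 192, 288, 576.
Compute 6^d (mod 629) for the divisors d until we hit 1:
6^1 ≡ 6 (mod 629)
6^2 ≡ 36 (mod 629)
6^3 ≡ 216 (mod 629)
6^4 ≡ 38 (mod 629)
6^6 ≡ 110 (mod 629)
6^8 ≡ 186 (mod 629)
6^9 ≡ 487 (mod 629)
6^12 ≡ 149 (mod 629)
6^16 ≡ 1 (mod 629) ✓
So ord_629(6) = 16.

16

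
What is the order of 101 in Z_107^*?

By Lagrange's theorem, ord_107(101) divides φ(107) = 107 − 1 = 106 = 2 · 53.
Divisors of 106: 1, 2, 53, 106.
Test each divisor d:
101^1 ≡ 101 (mod 107)
101^2 ≡ 36 (mod 107)
101^53 ≡ 1 (mod 107) ✓
The smallest such exponent is 53, so the order of 101 is 53.

53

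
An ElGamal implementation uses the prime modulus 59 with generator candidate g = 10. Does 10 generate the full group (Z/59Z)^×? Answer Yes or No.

Yes

φ(59) = 59 − 1 = 58 = 2 · 29.
Test 10^(58/q) mod 59 for each prime factor q of 58:
10^29 ≡ 58 (mod 59)  [q = 2: ≢ 1 ✓]
10^2 ≡ 41 (mod 59)  [q = 29: ≢ 1 ✓]
Every test exponent gives a nontrivial residue, hence 10 generates the full group.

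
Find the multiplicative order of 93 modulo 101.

ord(93) | φ(101) = 101 − 1 = 100 = 2^2 · 5^2.
Divisors of 100: 1, 2, 4, 5, 10, 20, 25, 50, 100.
Compute 93^d (mod 101) for the divisors d until we hit 1:
93^1 ≡ 93 (mod 101)
93^2 ≡ 64 (mod 101)
93^4 ≡ 56 (mod 101)
93^5 ≡ 57 (mod 101)
93^10 ≡ 17 (mod 101)
93^20 ≡ 87 (mod 101)
93^25 ≡ 10 (mod 101)
93^50 ≡ 100 (mod 101)
93^100 ≡ 1 (mod 101) ✓
Hence ord(93) = 100.

100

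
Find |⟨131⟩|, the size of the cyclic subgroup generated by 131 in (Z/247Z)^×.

9

Since 131 ∈ (Z/247Z)^×, its order divides φ(247) = φ(13·19) = (13−1)·(19−1) = 12·18 = 216 = 2^3 · 3^3.
Divisors of 216: 1, 2, 3, 4, 6, 8, 9, 12, 18, 24, 27, 36, 54, 72, 108, 216.
Evaluate successive powers at the divisors of 216:
131^1 ≡ 131
131^2 ≡ 118
131^3 ≡ 144
131^4 ≡ 92
131^6 ≡ 235
131^8 ≡ 66
131^9 ≡ 1
So ord_247(131) = 9.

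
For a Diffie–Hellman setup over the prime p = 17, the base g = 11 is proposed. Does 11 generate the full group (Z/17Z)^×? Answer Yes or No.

Yes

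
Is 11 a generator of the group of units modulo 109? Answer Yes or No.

Yes

φ(109) = 109 − 1 = 108 = 2^2 · 3^3.
Test 11^(108/q) mod 109 for each prime factor q of 108:
11^54 ≡ 108 (mod 109)  [q = 2: ≢ 1 ✓]
11^36 ≡ 45 (mod 109)  [q = 3: ≢ 1 ✓]
Every test exponent gives a nontrivial residue, hence 11 generates the full group.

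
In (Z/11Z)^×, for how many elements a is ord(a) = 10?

4

φ(11) = 11 − 1 = 10 = 2 · 5.
In a cyclic group of order 10, there are φ(d) elements of order d for each divisor d of 10, and zero for non-divisors.
10 = 2 · 5 divides 10, and φ(10) = 4.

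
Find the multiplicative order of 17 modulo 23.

22

ord(17) | φ(23) = 23 − 1 = 22 = 2 · 11.
Divisors of 22: 1, 2, 11, 22.
Check 17^d mod 23 for each divisor in increasing order:
17^1 ≡ 17 (mod 23)
17^2 ≡ 13 (mod 23)
17^11 ≡ 22 (mod 23)
17^22 ≡ 1 (mod 23) ✓
Therefore the multiplicative order of 17 modulo 23 is 22.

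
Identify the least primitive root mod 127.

3

φ(127) = 127 − 1 = 126 = 2 · 3^2 · 7.
Test candidates g = 2, 3, … against the prime factors q ∈ {2, 3, 7} of φ(127): g is a generator iff g^(126/q) ≢ 1 for every such q.
g = 2: 2^63 ≡ 1 — hits 1, so not a primitive root.
g = 3: 3^63 ≡ 126; 3^42 ≡ 107; 3^18 ≡ 4 — none is 1, so 3 is a primitive root.
Hence the least primitive root of 127 is 3.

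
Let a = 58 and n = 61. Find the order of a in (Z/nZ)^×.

By Lagrange's theorem, ord_61(58) divides φ(61) = 61 − 1 = 60 = 2^2 · 3 · 5.
Divisors of 60: 1, 2, 3, 4, 5, 6, 10, 12, 15, 20, 30, 60.
Check 58^d mod 61 for each divisor in increasing order:
58^1 ≡ 58 (mod 61)
58^2 ≡ 9 (mod 61)
58^3 ≡ 34 (mod 61)
58^4 ≡ 20 (mod 61)
58^5 ≡ 1 (mod 61) ✓
Hence ord(58) = 5.

5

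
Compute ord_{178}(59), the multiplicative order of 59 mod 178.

88

The order of 59 must divide φ(178) = φ(2)·φ(89) = 1·88 = 88 = 2^3 · 11.
Divisors of 88: 1, 2, 4, 8, 11, 22, 44, 88.
Test each divisor d:
59^1 ≡ 59 (mod 178)
59^2 ≡ 99 (mod 178)
59^4 ≡ 11 (mod 178)
59^8 ≡ 121 (mod 178)
59^11 ≡ 101 (mod 178)
59^22 ≡ 55 (mod 178)
59^44 ≡ 177 (mod 178)
59^88 ≡ 1 (mod 178) ✓
Hence ord(59) = 88.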